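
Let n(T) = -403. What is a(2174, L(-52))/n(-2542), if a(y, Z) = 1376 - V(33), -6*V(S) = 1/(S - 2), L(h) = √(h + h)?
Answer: -255937/74958 ≈ -3.4144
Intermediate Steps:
L(h) = √2*√h (L(h) = √(2*h) = √2*√h)
V(S) = -1/(6*(-2 + S)) (V(S) = -1/(6*(S - 2)) = -1/(6*(-2 + S)))
a(y, Z) = 255937/186 (a(y, Z) = 1376 - (-1)/(-12 + 6*33) = 1376 - (-1)/(-12 + 198) = 1376 - (-1)/186 = 1376 - 1*(-1/186) = 1376 + 1/186 = 255937/186)
a(2174, L(-52))/n(-2542) = (255937/186)/(-403) = (255937/186)*(-1/403) = -255937/74958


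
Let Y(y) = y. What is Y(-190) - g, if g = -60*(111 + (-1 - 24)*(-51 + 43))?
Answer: 18470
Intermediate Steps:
g = -18660 (g = -60*(111 - 25*(-8)) = -60*(111 + 200) = -60*311 = -18660)
Y(-190) - g = -190 - 1*(-18660) = -190 + 18660 = 18470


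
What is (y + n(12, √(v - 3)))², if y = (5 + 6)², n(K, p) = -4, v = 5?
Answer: 13689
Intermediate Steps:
y = 121 (y = 11² = 121)
(y + n(12, √(v - 3)))² = (121 - 4)² = 117² = 13689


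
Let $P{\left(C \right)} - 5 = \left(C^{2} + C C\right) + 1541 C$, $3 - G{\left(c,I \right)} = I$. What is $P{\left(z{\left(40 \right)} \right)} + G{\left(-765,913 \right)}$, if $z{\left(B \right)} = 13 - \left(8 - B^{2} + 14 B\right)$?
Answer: $3793490$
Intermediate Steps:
$G{\left(c,I \right)} = 3 - I$
$z{\left(B \right)} = 5 + B^{2} - 14 B$ ($z{\left(B \right)} = 13 - \left(8 - B^{2} + 14 B\right) = 5 + B^{2} - 14 B$)
$P{\left(C \right)} = 5 + 2 C^{2} + 1541 C$ ($P{\left(C \right)} = 5 + \left(\left(C^{2} + C C\right) + 1541 C\right) = 5 + \left(\left(C^{2} + C^{2}\right) + 1541 C\right) = 5 + \left(2 C^{2} + 1541 C\right) = 5 + 2 C^{2} + 1541 C$)
$P{\left(z{\left(40 \right)} \right)} + G{\left(-765,913 \right)} = \left(5 + 2 \left(5 + 40^{2} - 560\right)^{2} + 1541 \left(5 + 40^{2} - 560\right)\right) + \left(3 - 913\right) = \left(5 + 2 \left(5 + 1600 - 560\right)^{2} + 1541 \left(5 + 1600 - 560\right)\right) + \left(3 - 913\right) = \left(5 + 2 \cdot 1045^{2} + 1541 \cdot 1045\right) - 910 = \left(5 + 2 \cdot 1092025 + 1610345\right) - 910 = \left(5 + 2184050 + 1610345\right) - 910 = 3794400 - 910 = 3793490$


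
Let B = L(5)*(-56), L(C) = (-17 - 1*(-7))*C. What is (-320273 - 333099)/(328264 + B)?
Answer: -163343/82766 ≈ -1.9736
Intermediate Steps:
L(C) = -10*C (L(C) = (-17 + 7)*C = -10*C)
B = 2800 (B = -10*5*(-56) = -50*(-56) = 2800)
(-320273 - 333099)/(328264 + B) = (-320273 - 333099)/(328264 + 2800) = -653372/331064 = -653372*1/331064 = -163343/82766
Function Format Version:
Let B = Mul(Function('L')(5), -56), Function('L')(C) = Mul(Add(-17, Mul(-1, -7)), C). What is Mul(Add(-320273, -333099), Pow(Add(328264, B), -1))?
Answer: Rational(-163343, 82766) ≈ -1.9736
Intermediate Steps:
Function('L')(C) = Mul(-10, C) (Function('L')(C) = Mul(Add(-17, 7), C) = Mul(-10, C))
B = 2800 (B = Mul(Mul(-10, 5), -56) = Mul(-50, -56) = 2800)
Mul(Add(-320273, -333099), Pow(Add(328264, B), -1)) = Mul(Add(-320273, -333099), Pow(Add(328264, 2800), -1)) = Mul(-653372, Pow(331064, -1)) = Mul(-653372, Rational(1, 331064)) = Rational(-163343, 82766)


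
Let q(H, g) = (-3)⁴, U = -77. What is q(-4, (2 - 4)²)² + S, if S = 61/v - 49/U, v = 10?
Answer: 722451/110 ≈ 6567.7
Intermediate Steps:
S = 741/110 (S = 61/10 - 49/(-77) = 61*(⅒) - 49*(-1/77) = 61/10 + 7/11 = 741/110 ≈ 6.7364)
q(H, g) = 81
q(-4, (2 - 4)²)² + S = 81² + 741/110 = 6561 + 741/110 = 722451/110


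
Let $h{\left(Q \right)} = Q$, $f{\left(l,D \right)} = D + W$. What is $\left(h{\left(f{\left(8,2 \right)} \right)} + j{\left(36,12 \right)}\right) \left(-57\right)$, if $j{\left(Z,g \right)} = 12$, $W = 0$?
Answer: $-798$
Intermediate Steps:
$f{\left(l,D \right)} = D$ ($f{\left(l,D \right)} = D + 0 = D$)
$\left(h{\left(f{\left(8,2 \right)} \right)} + j{\left(36,12 \right)}\right) \left(-57\right) = \left(2 + 12\right) \left(-57\right) = 14 \left(-57\right) = -798$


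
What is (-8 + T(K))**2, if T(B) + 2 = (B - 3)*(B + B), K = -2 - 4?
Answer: 9604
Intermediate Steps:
K = -6
T(B) = -2 + 2*B*(-3 + B) (T(B) = -2 + (B - 3)*(B + B) = -2 + (-3 + B)*(2*B) = -2 + 2*B*(-3 + B))
(-8 + T(K))**2 = (-8 + (-2 - 6*(-6) + 2*(-6)**2))**2 = (-8 + (-2 + 36 + 2*36))**2 = (-8 + (-2 + 36 + 72))**2 = (-8 + 106)**2 = 98**2 = 9604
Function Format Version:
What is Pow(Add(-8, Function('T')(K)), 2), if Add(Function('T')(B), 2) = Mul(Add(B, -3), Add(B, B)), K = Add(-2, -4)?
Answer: 9604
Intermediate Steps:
K = -6
Function('T')(B) = Add(-2, Mul(2, B, Add(-3, B))) (Function('T')(B) = Add(-2, Mul(Add(B, -3), Add(B, B))) = Add(-2, Mul(Add(-3, B), Mul(2, B))) = Add(-2, Mul(2, B, Add(-3, B))))
Pow(Add(-8, Function('T')(K)), 2) = Pow(Add(-8, Add(-2, Mul(-6, -6), Mul(2, Pow(-6, 2)))), 2) = Pow(Add(-8, Add(-2, 36, Mul(2, 36))), 2) = Pow(Add(-8, Add(-2, 36, 72)), 2) = Pow(Add(-8, 106), 2) = Pow(98, 2) = 9604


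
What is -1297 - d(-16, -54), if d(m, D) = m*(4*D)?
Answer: -4753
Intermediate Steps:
d(m, D) = 4*D*m
-1297 - d(-16, -54) = -1297 - 4*(-54)*(-16) = -1297 - 1*3456 = -1297 - 3456 = -4753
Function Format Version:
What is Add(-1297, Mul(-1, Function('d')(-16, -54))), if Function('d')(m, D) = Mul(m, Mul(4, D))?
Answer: -4753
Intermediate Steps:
Function('d')(m, D) = Mul(4, D, m)
Add(-1297, Mul(-1, Function('d')(-16, -54))) = Add(-1297, Mul(-1, Mul(4, -54, -16))) = Add(-1297, Mul(-1, 3456)) = Add(-1297, -3456) = -4753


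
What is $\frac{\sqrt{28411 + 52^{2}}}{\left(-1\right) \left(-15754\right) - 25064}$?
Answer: $- \frac{\sqrt{635}}{1330} \approx -0.018947$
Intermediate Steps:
$\frac{\sqrt{28411 + 52^{2}}}{\left(-1\right) \left(-15754\right) - 25064} = \frac{\sqrt{28411 + 2704}}{15754 - 25064} = \frac{\sqrt{31115}}{-9310} = 7 \sqrt{635} \left(- \frac{1}{9310}\right) = - \frac{\sqrt{635}}{1330}$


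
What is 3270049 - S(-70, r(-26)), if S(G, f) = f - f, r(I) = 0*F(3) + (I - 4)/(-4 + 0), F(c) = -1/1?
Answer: 3270049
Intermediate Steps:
F(c) = -1 (F(c) = -1*1 = -1)
r(I) = 1 - I/4 (r(I) = 0*(-1) + (I - 4)/(-4 + 0) = 0 + (-4 + I)/(-4) = 0 + (-4 + I)*(-¼) = 0 + (1 - I/4) = 1 - I/4)
S(G, f) = 0
3270049 - S(-70, r(-26)) = 3270049 - 1*0 = 3270049 + 0 = 3270049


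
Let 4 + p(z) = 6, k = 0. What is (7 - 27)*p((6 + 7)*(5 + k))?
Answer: -40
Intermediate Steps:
p(z) = 2 (p(z) = -4 + 6 = 2)
(7 - 27)*p((6 + 7)*(5 + k)) = (7 - 27)*2 = -20*2 = -40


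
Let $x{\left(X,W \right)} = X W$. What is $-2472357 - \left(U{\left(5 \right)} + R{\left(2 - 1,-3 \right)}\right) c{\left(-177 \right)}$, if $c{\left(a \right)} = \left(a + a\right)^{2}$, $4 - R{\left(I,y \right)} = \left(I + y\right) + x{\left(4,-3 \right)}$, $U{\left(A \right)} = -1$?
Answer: $-4602729$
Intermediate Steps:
$x{\left(X,W \right)} = W X$
$R{\left(I,y \right)} = 16 - I - y$ ($R{\left(I,y \right)} = 4 - \left(\left(I + y\right) - 12\right) = 4 - \left(-12 + I + y\right) = 16 - I - y$)
$c{\left(a \right)} = 4 a^{2}$ ($c{\left(a \right)} = \left(2 a\right)^{2} = 4 a^{2}$)
$-2472357 - \left(U{\left(5 \right)} + R{\left(2 - 1,-3 \right)}\right) c{\left(-177 \right)} = -2472357 - \left(-1 - \left(-17 - 1\right)\right) 4 \left(-177\right)^{2} = -2472357 - \left(-1 + \left(16 - \left(2 - 1\right) + 3\right)\right) 4 \cdot 31329 = -2472357 - \left(-1 + \left(16 - 1 + 3\right)\right) 125316 = -2472357 - \left(-1 + 18\right) 125316 = -2472357 - 17 \cdot 125316 = -2472357 - 2130372 = -4602729$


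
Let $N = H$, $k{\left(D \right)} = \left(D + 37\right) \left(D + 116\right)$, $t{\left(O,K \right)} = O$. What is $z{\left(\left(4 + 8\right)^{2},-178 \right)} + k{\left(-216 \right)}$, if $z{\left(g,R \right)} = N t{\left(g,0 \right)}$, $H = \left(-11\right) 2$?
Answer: $14732$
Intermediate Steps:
$k{\left(D \right)} = \left(37 + D\right) \left(116 + D\right)$
$H = -22$
$N = -22$
$z{\left(g,R \right)} = - 22 g$
$z{\left(\left(4 + 8\right)^{2},-178 \right)} + k{\left(-216 \right)} = - 22 \left(4 + 8\right)^{2} + \left(4292 + \left(-216\right)^{2} + 153 \left(-216\right)\right) = - 22 \cdot 12^{2} + \left(4292 + 46656 - 33048\right) = \left(-22\right) 144 + 17900 = -3168 + 17900 = 14732$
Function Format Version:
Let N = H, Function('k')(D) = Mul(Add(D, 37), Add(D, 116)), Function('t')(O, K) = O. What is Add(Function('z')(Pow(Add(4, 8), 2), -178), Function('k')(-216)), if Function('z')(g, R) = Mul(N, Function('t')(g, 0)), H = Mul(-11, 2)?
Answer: 14732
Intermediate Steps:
Function('k')(D) = Mul(Add(37, D), Add(116, D))
H = -22
N = -22
Function('z')(g, R) = Mul(-22, g)
Add(Function('z')(Pow(Add(4, 8), 2), -178), Function('k')(-216)) = Add(Mul(-22, Pow(Add(4, 8), 2)), Add(4292, Pow(-216, 2), Mul(153, -216))) = Add(Mul(-22, Pow(12, 2)), Add(4292, 46656, -33048)) = Add(Mul(-22, 144), 17900) = Add(-3168, 17900) = 14732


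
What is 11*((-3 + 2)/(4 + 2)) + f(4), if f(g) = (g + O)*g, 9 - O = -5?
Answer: 421/6 ≈ 70.167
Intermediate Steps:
O = 14 (O = 9 - 1*(-5) = 9 + 5 = 14)
f(g) = g*(14 + g) (f(g) = (g + 14)*g = (14 + g)*g = g*(14 + g))
11*((-3 + 2)/(4 + 2)) + f(4) = 11*((-3 + 2)/(4 + 2)) + 4*(14 + 4) = 11*(-1/6) + 4*18 = 11*(-1*⅙) + 72 = 11*(-⅙) + 72 = -11/6 + 72 = 421/6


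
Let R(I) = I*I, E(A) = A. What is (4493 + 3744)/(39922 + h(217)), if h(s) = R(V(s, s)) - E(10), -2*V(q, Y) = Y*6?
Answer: 8237/463713 ≈ 0.017763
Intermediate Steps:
V(q, Y) = -3*Y (V(q, Y) = -Y*6/2 = -3*Y)
R(I) = I**2
h(s) = -10 + 9*s**2 (h(s) = (-3*s)**2 - 1*10 = 9*s**2 - 10 = -10 + 9*s**2)
(4493 + 3744)/(39922 + h(217)) = (4493 + 3744)/(39922 + (-10 + 9*217**2)) = 8237/(39922 + (-10 + 9*47089)) = 8237/(39922 + (-10 + 423801)) = 8237/(39922 + 423791) = 8237/463713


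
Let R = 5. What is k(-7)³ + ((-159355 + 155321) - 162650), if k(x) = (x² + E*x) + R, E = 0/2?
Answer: -9220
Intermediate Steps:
E = 0 (E = 0*(½) = 0)
k(x) = 5 + x² (k(x) = (x² + 0*x) + 5 = (x² + 0) + 5 = x² + 5 = 5 + x²)
k(-7)³ + ((-159355 + 155321) - 162650) = (5 + (-7)²)³ + ((-159355 + 155321) - 162650) = (5 + 49)³ + (-4034 - 162650) = 54³ - 166684 = 157464 - 166684 = -9220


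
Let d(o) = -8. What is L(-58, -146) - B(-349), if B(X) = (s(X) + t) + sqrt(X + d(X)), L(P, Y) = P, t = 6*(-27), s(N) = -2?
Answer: 106 - I*sqrt(357) ≈ 106.0 - 18.894*I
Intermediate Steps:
t = -162
B(X) = -164 + sqrt(-8 + X) (B(X) = (-2 - 162) + sqrt(X - 8) = -164 + sqrt(-8 + X))
L(-58, -146) - B(-349) = -58 - (-164 + sqrt(-8 - 349)) = -58 - (-164 + sqrt(-357)) = -58 - (-164 + I*sqrt(357)) = -58 + (164 - I*sqrt(357)) = 106 - I*sqrt(357)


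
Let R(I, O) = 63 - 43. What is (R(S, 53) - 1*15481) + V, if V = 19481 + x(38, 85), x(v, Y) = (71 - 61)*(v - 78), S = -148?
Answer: 3620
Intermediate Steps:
R(I, O) = 20
x(v, Y) = -780 + 10*v (x(v, Y) = 10*(-78 + v) = -780 + 10*v)
V = 19081 (V = 19481 + (-780 + 10*38) = 19481 + (-780 + 380) = 19481 - 400 = 19081)
(R(S, 53) - 1*15481) + V = (20 - 1*15481) + 19081 = (20 - 15481) + 19081 = -15461 + 19081 = 3620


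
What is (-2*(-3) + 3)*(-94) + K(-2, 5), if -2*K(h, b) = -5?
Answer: -1687/2 ≈ -843.50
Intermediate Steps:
K(h, b) = 5/2 (K(h, b) = -½*(-5) = 5/2)
(-2*(-3) + 3)*(-94) + K(-2, 5) = (-2*(-3) + 3)*(-94) + 5/2 = (6 + 3)*(-94) + 5/2 = 9*(-94) + 5/2 = -846 + 5/2 = -1687/2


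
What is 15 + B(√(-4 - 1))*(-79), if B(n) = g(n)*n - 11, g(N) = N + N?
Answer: 1674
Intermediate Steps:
g(N) = 2*N
B(n) = -11 + 2*n² (B(n) = (2*n)*n - 11 = 2*n² - 11 = -11 + 2*n²)
15 + B(√(-4 - 1))*(-79) = 15 + (-11 + 2*(√(-4 - 1))²)*(-79) = 15 + (-11 + 2*(√(-5))²)*(-79) = 15 + (-11 + 2*(I*√5)²)*(-79) = 15 + (-11 + 2*(-5))*(-79) = 15 + (-11 - 10)*(-79) = 15 - 21*(-79) = 15 + 1659 = 1674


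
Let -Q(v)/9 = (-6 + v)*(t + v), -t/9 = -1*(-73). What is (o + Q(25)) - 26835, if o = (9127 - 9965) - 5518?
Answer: 74881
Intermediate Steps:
o = -6356 (o = -838 - 5518 = -6356)
t = -657 (t = -(-9)*(-73) = -9*73 = -657)
Q(v) = -9*(-657 + v)*(-6 + v) (Q(v) = -9*(-6 + v)*(-657 + v) = -9*(-657 + v)*(-6 + v))
(o + Q(25)) - 26835 = (-6356 + (-35478 - 9*25² + 5967*25)) - 26835 = (-6356 + (-35478 - 9*625 + 149175)) - 26835 = (-6356 + (-35478 - 5625 + 149175)) - 26835 = (-6356 + 108072) - 26835 = 101716 - 26835 = 74881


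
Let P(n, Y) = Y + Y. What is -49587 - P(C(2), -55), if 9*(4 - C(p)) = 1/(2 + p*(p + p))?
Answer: -49477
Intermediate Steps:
C(p) = 4 - 1/(9*(2 + 2*p**2)) (C(p) = 4 - 1/(9*(2 + p*(p + p))) = 4 - 1/(9*(2 + p*(2*p))) = 4 - 1/(9*(2 + 2*p**2)))
P(n, Y) = 2*Y
-49587 - P(C(2), -55) = -49587 - 2*(-55) = -49587 - 1*(-110) = -49587 + 110 = -49477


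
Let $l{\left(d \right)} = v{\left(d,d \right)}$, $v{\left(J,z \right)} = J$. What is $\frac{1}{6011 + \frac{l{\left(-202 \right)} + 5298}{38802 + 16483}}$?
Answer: $\frac{55285}{332323231} \approx 0.00016636$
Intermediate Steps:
$l{\left(d \right)} = d$
$\frac{1}{6011 + \frac{l{\left(-202 \right)} + 5298}{38802 + 16483}} = \frac{1}{6011 + \frac{-202 + 5298}{38802 + 16483}} = \frac{1}{6011 + \frac{5096}{55285}} = \frac{1}{\frac{332323231}{55285}} = \frac{55285}{332323231}$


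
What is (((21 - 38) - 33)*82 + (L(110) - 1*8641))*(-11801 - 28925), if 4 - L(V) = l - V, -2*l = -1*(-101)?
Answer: 512190539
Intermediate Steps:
l = -101/2 (l = -(-1)*(-101)/2 = -½*101 = -101/2 ≈ -50.500)
L(V) = 109/2 + V (L(V) = 4 - (-101/2 - V) = 4 + (101/2 + V) = 109/2 + V)
(((21 - 38) - 33)*82 + (L(110) - 1*8641))*(-11801 - 28925) = (((21 - 38) - 33)*82 + ((109/2 + 110) - 1*8641))*(-11801 - 28925) = ((-17 - 33)*82 + (329/2 - 8641))*(-40726) = (-50*82 - 16953/2)*(-40726) = (-4100 - 16953/2)*(-40726) = -25153/2*(-40726) = 512190539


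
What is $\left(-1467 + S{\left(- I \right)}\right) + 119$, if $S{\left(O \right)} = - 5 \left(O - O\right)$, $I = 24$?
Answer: $-1348$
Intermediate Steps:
$S{\left(O \right)} = 0$ ($S{\left(O \right)} = \left(-5\right) 0 = 0$)
$\left(-1467 + S{\left(- I \right)}\right) + 119 = \left(-1467 + 0\right) + 119 = -1467 + 119 = -1348$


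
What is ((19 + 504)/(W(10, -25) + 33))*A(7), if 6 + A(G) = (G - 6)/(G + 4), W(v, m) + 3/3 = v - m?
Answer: -33995/737 ≈ -46.126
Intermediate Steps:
W(v, m) = -1 + v - m (W(v, m) = -1 + (v - m) = -1 + v - m)
A(G) = -6 + (-6 + G)/(4 + G) (A(G) = -6 + (G - 6)/(G + 4) = -6 + (-6 + G)/(4 + G))
((19 + 504)/(W(10, -25) + 33))*A(7) = ((19 + 504)/((-1 + 10 - 1*(-25)) + 33))*(5*(-6 - 1*7)/(4 + 7)) = (523/((-1 + 10 + 25) + 33))*(5*(-6 - 7)/11) = (523/(34 + 33))*(5*(1/11)*(-13)) = (523/67)*(-65/11) = -33995/737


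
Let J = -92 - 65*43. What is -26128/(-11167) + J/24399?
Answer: 605257943/272463633 ≈ 2.2214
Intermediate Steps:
J = -2887 (J = -92 - 2795 = -2887)
-26128/(-11167) + J/24399 = -26128/(-11167) - 2887/24399 = -26128*(-1/11167) - 2887*1/24399 = 26128/11167 - 2887/24399 = 605257943/272463633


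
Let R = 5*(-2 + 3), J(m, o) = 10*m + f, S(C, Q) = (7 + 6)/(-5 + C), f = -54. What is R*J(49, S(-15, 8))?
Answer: 2180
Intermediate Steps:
S(C, Q) = 13/(-5 + C)
J(m, o) = -54 + 10*m (J(m, o) = 10*m - 54 = -54 + 10*m)
R = 5 (R = 5*1 = 5)
R*J(49, S(-15, 8)) = 5*(-54 + 10*49) = 5*(-54 + 490) = 5*436 = 2180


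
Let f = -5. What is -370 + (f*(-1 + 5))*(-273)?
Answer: 5090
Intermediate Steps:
-370 + (f*(-1 + 5))*(-273) = -370 - 5*(-1 + 5)*(-273) = -370 - 5*4*(-273) = -370 - 20*(-273) = -370 + 5460 = 5090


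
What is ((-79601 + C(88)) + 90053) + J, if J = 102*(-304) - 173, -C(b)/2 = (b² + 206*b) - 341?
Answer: -71791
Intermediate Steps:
C(b) = 682 - 412*b - 2*b² (C(b) = -2*((b² + 206*b) - 341) = -2*(-341 + b² + 206*b) = 682 - 412*b - 2*b²)
J = -31181 (J = -31008 - 173 = -31181)
((-79601 + C(88)) + 90053) + J = ((-79601 + (682 - 412*88 - 2*88²)) + 90053) - 31181 = ((-79601 + (682 - 36256 - 2*7744)) + 90053) - 31181 = ((-79601 + (682 - 36256 - 15488)) + 90053) - 31181 = ((-79601 - 51062) + 90053) - 31181 = (-130663 + 90053) - 31181 = -40610 - 31181 = -71791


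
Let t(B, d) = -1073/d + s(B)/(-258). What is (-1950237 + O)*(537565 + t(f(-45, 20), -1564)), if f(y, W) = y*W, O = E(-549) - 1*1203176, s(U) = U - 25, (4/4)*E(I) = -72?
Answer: -342020127130335895/201756 ≈ -1.6952e+12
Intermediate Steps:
E(I) = -72
s(U) = -25 + U
O = -1203248 (O = -72 - 1*1203176 = -72 - 1203176 = -1203248)
f(y, W) = W*y
t(B, d) = 25/258 - 1073/d - B/258 (t(B, d) = -1073/d + (-25 + B)/(-258) = -1073/d + (-25 + B)*(-1/258) = -1073/d + (25/258 - B/258) = 25/258 - 1073/d - B/258)
(-1950237 + O)*(537565 + t(f(-45, 20), -1564)) = (-1950237 - 1203248)*(537565 + (1/258)*(-276834 - 1564*(25 - 20*(-45)))/(-1564)) = -3153485*(537565 + (1/258)*(-1/1564)*(-276834 - 1564*(25 - 1*(-900)))) = -3153485*(537565 + (1/258)*(-1/1564)*(-276834 - 1564*(25 + 900))) = -3153485*(537565 + (1/258)*(-1/1564)*(-276834 - 1564*925)) = -3153485*(537565 + (1/258)*(-1/1564)*(-276834 - 1446700)) = -3153485*(537565 + (1/258)*(-1/1564)*(-1723534)) = -3153485*(537565 + 861767/201756) = -3153485*108457825907/201756 = -342020127130335895/201756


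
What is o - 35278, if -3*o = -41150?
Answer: -64684/3 ≈ -21561.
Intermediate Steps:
o = 41150/3 (o = -⅓*(-41150) = 41150/3 ≈ 13717.)
o - 35278 = 41150/3 - 35278 = -64684/3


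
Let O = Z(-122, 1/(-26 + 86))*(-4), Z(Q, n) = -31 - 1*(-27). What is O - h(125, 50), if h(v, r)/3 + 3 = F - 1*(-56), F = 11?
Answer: -176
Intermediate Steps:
h(v, r) = 192 (h(v, r) = -9 + 3*(11 - 1*(-56)) = -9 + 3*(11 + 56) = -9 + 3*67 = -9 + 201 = 192)
Z(Q, n) = -4 (Z(Q, n) = -31 + 27 = -4)
O = 16 (O = -4*(-4) = 16)
O - h(125, 50) = 16 - 1*192 = 16 - 192 = -176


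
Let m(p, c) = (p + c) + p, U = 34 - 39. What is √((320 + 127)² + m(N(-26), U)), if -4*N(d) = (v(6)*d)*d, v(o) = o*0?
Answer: 2*√49951 ≈ 446.99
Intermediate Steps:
v(o) = 0
N(d) = 0 (N(d) = -0*d*d/4 = -0*d = -¼*0 = 0)
U = -5
m(p, c) = c + 2*p (m(p, c) = (c + p) + p = c + 2*p)
√((320 + 127)² + m(N(-26), U)) = √((320 + 127)² + (-5 + 2*0)) = √(447² + (-5 + 0)) = √(199809 - 5) = √199804 = 2*√49951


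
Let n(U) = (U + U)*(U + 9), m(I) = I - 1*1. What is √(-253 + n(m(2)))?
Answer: I*√233 ≈ 15.264*I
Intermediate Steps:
m(I) = -1 + I (m(I) = I - 1 = -1 + I)
n(U) = 2*U*(9 + U) (n(U) = (2*U)*(9 + U) = 2*U*(9 + U))
√(-253 + n(m(2))) = √(-253 + 2*(-1 + 2)*(9 + (-1 + 2))) = √(-253 + 2*1*(9 + 1)) = √(-253 + 2*1*10) = √(-253 + 20) = √(-233) = I*√233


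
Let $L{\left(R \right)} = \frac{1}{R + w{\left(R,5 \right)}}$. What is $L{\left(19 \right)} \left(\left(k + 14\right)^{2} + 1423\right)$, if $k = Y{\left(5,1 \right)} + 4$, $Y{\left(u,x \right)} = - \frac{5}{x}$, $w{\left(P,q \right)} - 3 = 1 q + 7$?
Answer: $\frac{796}{17} \approx 46.824$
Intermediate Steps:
$w{\left(P,q \right)} = 10 + q$ ($w{\left(P,q \right)} = 3 + \left(1 q + 7\right) = 3 + \left(q + 7\right) = 3 + \left(7 + q\right) = 10 + q$)
$L{\left(R \right)} = \frac{1}{15 + R}$ ($L{\left(R \right)} = \frac{1}{R + \left(10 + 5\right)} = \frac{1}{R + 15} = \frac{1}{15 + R}$)
$k = -1$ ($k = - \frac{5}{1} + 4 = \left(-5\right) 1 + 4 = -5 + 4 = -1$)
$L{\left(19 \right)} \left(\left(k + 14\right)^{2} + 1423\right) = \frac{\left(-1 + 14\right)^{2} + 1423}{15 + 19} = \frac{13^{2} + 1423}{34} = \frac{169 + 1423}{34} = \frac{1}{34} \cdot 1592 = \frac{796}{17}$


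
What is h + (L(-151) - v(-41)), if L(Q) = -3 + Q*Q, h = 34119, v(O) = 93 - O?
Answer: 56783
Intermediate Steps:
L(Q) = -3 + Q²
h + (L(-151) - v(-41)) = 34119 + ((-3 + (-151)²) - (93 - 1*(-41))) = 34119 + ((-3 + 22801) - (93 + 41)) = 34119 + (22798 - 1*134) = 34119 + (22798 - 134) = 34119 + 22664 = 56783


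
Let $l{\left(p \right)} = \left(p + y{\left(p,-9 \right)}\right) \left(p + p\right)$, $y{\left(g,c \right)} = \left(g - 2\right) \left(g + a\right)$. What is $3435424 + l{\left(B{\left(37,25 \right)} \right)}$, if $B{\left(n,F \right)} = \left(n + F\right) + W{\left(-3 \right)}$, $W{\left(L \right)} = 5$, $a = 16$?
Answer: $4167332$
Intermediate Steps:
$B{\left(n,F \right)} = 5 + F + n$ ($B{\left(n,F \right)} = \left(n + F\right) + 5 = \left(F + n\right) + 5 = 5 + F + n$)
$y{\left(g,c \right)} = \left(-2 + g\right) \left(16 + g\right)$ ($y{\left(g,c \right)} = \left(g - 2\right) \left(g + 16\right) = \left(-2 + g\right) \left(16 + g\right)$)
$l{\left(p \right)} = 2 p \left(-32 + p^{2} + 15 p\right)$ ($l{\left(p \right)} = \left(p + \left(-32 + p^{2} + 14 p\right)\right) \left(p + p\right) = \left(-32 + p^{2} + 15 p\right) 2 p = 2 p \left(-32 + p^{2} + 15 p\right)$)
$3435424 + l{\left(B{\left(37,25 \right)} \right)} = 3435424 + 2 \left(5 + 25 + 37\right) \left(-32 + \left(5 + 25 + 37\right)^{2} + 15 \left(5 + 25 + 37\right)\right) = 3435424 + 2 \cdot 67 \left(-32 + 67^{2} + 15 \cdot 67\right) = 3435424 + 2 \cdot 67 \left(-32 + 4489 + 1005\right) = 3435424 + 2 \cdot 67 \cdot 5462 = 3435424 + 731908 = 4167332$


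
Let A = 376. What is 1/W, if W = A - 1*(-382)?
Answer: 1/758 ≈ 0.0013193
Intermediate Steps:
W = 758 (W = 376 - 1*(-382) = 376 + 382 = 758)
1/W = 1/758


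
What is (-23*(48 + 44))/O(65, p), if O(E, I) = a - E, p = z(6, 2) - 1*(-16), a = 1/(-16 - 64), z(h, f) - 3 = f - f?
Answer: 169280/5201 ≈ 32.548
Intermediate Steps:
z(h, f) = 3 (z(h, f) = 3 + (f - f) = 3 + 0 = 3)
a = -1/80 (a = 1/(-80) = -1/80 ≈ -0.012500)
p = 19 (p = 3 - 1*(-16) = 3 + 16 = 19)
O(E, I) = -1/80 - E
(-23*(48 + 44))/O(65, p) = (-23*(48 + 44))/(-1/80 - 1*65) = (-23*92)/(-1/80 - 65) = -2116/(-5201/80) = -2116*(-80/5201) = 169280/5201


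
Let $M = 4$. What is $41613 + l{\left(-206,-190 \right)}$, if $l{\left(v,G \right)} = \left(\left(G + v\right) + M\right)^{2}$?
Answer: $195277$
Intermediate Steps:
$l{\left(v,G \right)} = \left(4 + G + v\right)^{2}$ ($l{\left(v,G \right)} = \left(\left(G + v\right) + 4\right)^{2} = \left(4 + G + v\right)^{2}$)
$41613 + l{\left(-206,-190 \right)} = 41613 + \left(4 - 190 - 206\right)^{2} = 41613 + \left(-392\right)^{2} = 41613 + 153664 = 195277$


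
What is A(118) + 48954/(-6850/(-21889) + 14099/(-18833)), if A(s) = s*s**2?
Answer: 91639801955818/59868987 ≈ 1.5307e+6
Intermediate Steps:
A(s) = s**3
A(118) + 48954/(-6850/(-21889) + 14099/(-18833)) = 118**3 + 48954/(-6850/(-21889) + 14099/(-18833)) = 1643032 + 48954/(-6850*(-1/21889) + 14099*(-1/18833)) = 1643032 + 48954/(6850/21889 - 14099/18833) = 1643032 + 48954/(-179606961/412235537) = 1643032 + 48954*(-412235537/179606961) = 1643032 - 6726859492766/59868987 = 91639801955818/59868987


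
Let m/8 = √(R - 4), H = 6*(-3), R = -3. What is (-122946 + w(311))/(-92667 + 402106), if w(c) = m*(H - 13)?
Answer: -122946/309439 - 248*I*√7/309439 ≈ -0.39732 - 0.0021204*I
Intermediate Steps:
H = -18
m = 8*I*√7 (m = 8*√(-3 - 4) = 8*√(-7) = 8*(I*√7) = 8*I*√7 ≈ 21.166*I)
w(c) = -248*I*√7 (w(c) = (8*I*√7)*(-18 - 13) = (8*I*√7)*(-31) = -248*I*√7)
(-122946 + w(311))/(-92667 + 402106) = (-122946 - 248*I*√7)/(-92667 + 402106) = (-122946 - 248*I*√7)/309439 = (-122946 - 248*I*√7)*(1/309439) = -122946/309439 - 248*I*√7/309439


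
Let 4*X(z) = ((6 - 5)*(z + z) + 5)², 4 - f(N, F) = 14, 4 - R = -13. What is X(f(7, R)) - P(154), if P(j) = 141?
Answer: -339/4 ≈ -84.750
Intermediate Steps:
R = 17 (R = 4 - 1*(-13) = 4 + 13 = 17)
f(N, F) = -10 (f(N, F) = 4 - 1*14 = 4 - 14 = -10)
X(z) = (5 + 2*z)²/4 (X(z) = ((6 - 5)*(z + z) + 5)²/4 = (1*(2*z) + 5)²/4 = (2*z + 5)²/4 = (5 + 2*z)²/4)
X(f(7, R)) - P(154) = (5 + 2*(-10))²/4 - 1*141 = (5 - 20)²/4 - 141 = (¼)*(-15)² - 141 = (¼)*225 - 141 = 225/4 - 141 = -339/4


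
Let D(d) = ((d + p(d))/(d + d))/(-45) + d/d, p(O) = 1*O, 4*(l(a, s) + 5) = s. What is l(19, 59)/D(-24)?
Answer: 1755/176 ≈ 9.9716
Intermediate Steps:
l(a, s) = -5 + s/4
p(O) = O
D(d) = 44/45 (D(d) = ((d + d)/(d + d))/(-45) + d/d = ((2*d)/((2*d)))*(-1/45) + 1 = ((2*d)*(1/(2*d)))*(-1/45) + 1 = 1*(-1/45) + 1 = -1/45 + 1 = 44/45)
l(19, 59)/D(-24) = (-5 + (¼)*59)/(44/45) = (-5 + 59/4)*(45/44) = (39/4)*(45/44) = 1755/176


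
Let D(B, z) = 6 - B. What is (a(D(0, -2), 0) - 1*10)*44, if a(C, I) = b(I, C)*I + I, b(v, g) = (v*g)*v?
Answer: -440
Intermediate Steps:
b(v, g) = g*v² (b(v, g) = (g*v)*v = g*v²)
a(C, I) = I + C*I³ (a(C, I) = (C*I²)*I + I = C*I³ + I = I + C*I³)
(a(D(0, -2), 0) - 1*10)*44 = ((0 + (6 - 1*0)*0³) - 1*10)*44 = ((0 + (6 + 0)*0) - 10)*44 = ((0 + 6*0) - 10)*44 = ((0 + 0) - 10)*44 = (0 - 10)*44 = -10*44 = -440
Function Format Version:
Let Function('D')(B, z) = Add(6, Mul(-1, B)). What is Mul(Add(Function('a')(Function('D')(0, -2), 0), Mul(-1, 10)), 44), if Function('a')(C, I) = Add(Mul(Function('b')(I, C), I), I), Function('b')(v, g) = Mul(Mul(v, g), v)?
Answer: -440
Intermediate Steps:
Function('b')(v, g) = Mul(g, Pow(v, 2)) (Function('b')(v, g) = Mul(Mul(g, v), v) = Mul(g, Pow(v, 2)))
Function('a')(C, I) = Add(I, Mul(C, Pow(I, 3))) (Function('a')(C, I) = Add(Mul(Mul(C, Pow(I, 2)), I), I) = Add(Mul(C, Pow(I, 3)), I) = Add(I, Mul(C, Pow(I, 3))))
Mul(Add(Function('a')(Function('D')(0, -2), 0), Mul(-1, 10)), 44) = Mul(Add(Add(0, Mul(Add(6, Mul(-1, 0)), Pow(0, 3))), Mul(-1, 10)), 44) = Mul(Add(Add(0, Mul(Add(6, 0), 0)), -10), 44) = Mul(Add(Add(0, Mul(6, 0)), -10), 44) = Mul(Add(Add(0, 0), -10), 44) = Mul(Add(0, -10), 44) = Mul(-10, 44) = -440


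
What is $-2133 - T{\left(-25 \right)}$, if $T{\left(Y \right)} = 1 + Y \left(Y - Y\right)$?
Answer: $-2134$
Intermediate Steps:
$T{\left(Y \right)} = 1$ ($T{\left(Y \right)} = 1 + Y 0 = 1 + 0 = 1$)
$-2133 - T{\left(-25 \right)} = -2133 - 1 = -2134$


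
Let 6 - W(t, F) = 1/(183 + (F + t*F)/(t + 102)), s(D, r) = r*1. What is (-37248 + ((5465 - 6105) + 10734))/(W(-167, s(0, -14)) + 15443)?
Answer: -129945467/73931157 ≈ -1.7577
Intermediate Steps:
s(D, r) = r
W(t, F) = 6 - 1/(183 + (F + F*t)/(102 + t)) (W(t, F) = 6 - 1/(183 + (F + t*F)/(t + 102)) = 6 - 1/(183 + (F + F*t)/(102 + t)))
(-37248 + ((5465 - 6105) + 10734))/(W(-167, s(0, -14)) + 15443) = (-37248 + ((5465 - 6105) + 10734))/((111894 + 6*(-14) + 1097*(-167) + 6*(-14)*(-167))/(18666 - 14 + 183*(-167) - 14*(-167)) + 15443) = (-37248 + (-640 + 10734))/((111894 - 84 - 183199 + 14028)/(18666 - 14 - 30561 + 2338) + 15443) = (-37248 + 10094)/(-57361/(-9571) + 15443) = -27154/(-1/9571*(-57361) + 15443) = -27154/(57361/9571 + 15443) = -27154/147862314/9571 = -27154*9571/147862314 = -129945467/73931157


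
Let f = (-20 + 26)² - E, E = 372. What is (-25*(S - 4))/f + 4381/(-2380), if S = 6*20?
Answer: 3463/510 ≈ 6.7902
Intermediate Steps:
S = 120
f = -336 (f = (-20 + 26)² - 1*372 = 6² - 372 = 36 - 372 = -336)
(-25*(S - 4))/f + 4381/(-2380) = -25*(120 - 4)/(-336) + 4381/(-2380) = -25*116*(-1/336) + 4381*(-1/2380) = -2900*(-1/336) - 4381/2380 = 725/84 - 4381/2380 = 3463/510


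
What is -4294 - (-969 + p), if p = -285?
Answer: -3040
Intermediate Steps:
-4294 - (-969 + p) = -4294 - (-969 - 285) = -4294 - 1*(-1254) = -4294 + 1254 = -3040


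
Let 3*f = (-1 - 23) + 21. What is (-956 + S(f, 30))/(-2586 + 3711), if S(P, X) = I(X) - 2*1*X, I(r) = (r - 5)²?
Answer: -391/1125 ≈ -0.34756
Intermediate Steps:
I(r) = (-5 + r)²
f = -1 (f = ((-1 - 23) + 21)/3 = (-24 + 21)/3 = (⅓)*(-3) = -1)
S(P, X) = (-5 + X)² - 2*X (S(P, X) = (-5 + X)² - 2*1*X = (-5 + X)² - 2*X)
(-956 + S(f, 30))/(-2586 + 3711) = (-956 + ((-5 + 30)² - 2*30))/(-2586 + 3711) = (-956 + (25² - 60))/1125 = (-956 + (625 - 60))*(1/1125) = (-956 + 565)*(1/1125) = -391*1/1125 = -391/1125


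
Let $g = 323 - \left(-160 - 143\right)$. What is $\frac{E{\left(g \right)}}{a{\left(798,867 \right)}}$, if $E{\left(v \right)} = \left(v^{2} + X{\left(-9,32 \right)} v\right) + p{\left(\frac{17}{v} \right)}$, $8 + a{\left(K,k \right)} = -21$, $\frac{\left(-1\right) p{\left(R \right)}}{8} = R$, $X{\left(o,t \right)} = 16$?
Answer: $- \frac{125792128}{9077} \approx -13858.0$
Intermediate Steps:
$p{\left(R \right)} = - 8 R$
$a{\left(K,k \right)} = -29$ ($a{\left(K,k \right)} = -8 - 21 = -29$)
$g = 626$ ($g = 323 - -303 = 323 + 303 = 626$)
$E{\left(v \right)} = v^{2} - \frac{136}{v} + 16 v$ ($E{\left(v \right)} = \left(v^{2} + 16 v\right) - 8 \frac{17}{v} = \left(v^{2} + 16 v\right) - \frac{136}{v} = v^{2} - \frac{136}{v} + 16 v$)
$\frac{E{\left(g \right)}}{a{\left(798,867 \right)}} = \frac{\frac{1}{626} \left(-136 + 626^{2} \left(16 + 626\right)\right)}{-29} = \frac{-136 + 391876 \cdot 642}{626} \left(- \frac{1}{29}\right) = \frac{-136 + 251584392}{626} \left(- \frac{1}{29}\right) = \frac{1}{626} \cdot 251584256 \left(- \frac{1}{29}\right) = \frac{125792128}{313} \left(- \frac{1}{29}\right) = - \frac{125792128}{9077}$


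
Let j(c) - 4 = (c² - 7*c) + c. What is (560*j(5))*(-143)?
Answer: 80080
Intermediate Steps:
j(c) = 4 + c² - 6*c (j(c) = 4 + ((c² - 7*c) + c) = 4 + (c² - 6*c) = 4 + c² - 6*c)
(560*j(5))*(-143) = (560*(4 + 5² - 6*5))*(-143) = (560*(4 + 25 - 30))*(-143) = (560*(-1))*(-143) = -560*(-143) = 80080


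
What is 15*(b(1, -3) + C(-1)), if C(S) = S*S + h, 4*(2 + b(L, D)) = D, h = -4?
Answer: -345/4 ≈ -86.250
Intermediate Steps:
b(L, D) = -2 + D/4
C(S) = -4 + S**2 (C(S) = S*S - 4 = S**2 - 4 = -4 + S**2)
15*(b(1, -3) + C(-1)) = 15*((-2 + (1/4)*(-3)) + (-4 + (-1)**2)) = 15*((-2 - 3/4) + (-4 + 1)) = 15*(-11/4 - 3) = 15*(-23/4) = -345/4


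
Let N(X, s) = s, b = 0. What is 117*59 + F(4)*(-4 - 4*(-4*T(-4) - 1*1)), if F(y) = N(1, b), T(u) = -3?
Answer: 6903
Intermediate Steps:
F(y) = 0
117*59 + F(4)*(-4 - 4*(-4*T(-4) - 1*1)) = 117*59 + 0*(-4 - 4*(-4*(-3) - 1*1)) = 6903 + 0*(-4 - 4*(12 - 1)) = 6903 + 0*(-4 - 4*11) = 6903 + 0*(-4 - 44) = 6903 + 0*(-48) = 6903 + 0 = 6903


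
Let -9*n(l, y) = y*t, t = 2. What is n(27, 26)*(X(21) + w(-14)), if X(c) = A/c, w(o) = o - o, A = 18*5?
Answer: -520/21 ≈ -24.762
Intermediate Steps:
n(l, y) = -2*y/9 (n(l, y) = -y*2/9 = -2*y/9)
A = 90
w(o) = 0
X(c) = 90/c
n(27, 26)*(X(21) + w(-14)) = (-2/9*26)*(90/21 + 0) = -52*(90*(1/21) + 0)/9 = -52*(30/7 + 0)/9 = -52/9*30/7 = -520/21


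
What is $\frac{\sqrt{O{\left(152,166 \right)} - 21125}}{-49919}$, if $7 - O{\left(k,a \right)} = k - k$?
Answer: $- \frac{i \sqrt{21118}}{49919} \approx - 0.0029111 i$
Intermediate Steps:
$O{\left(k,a \right)} = 7$ ($O{\left(k,a \right)} = 7 - \left(k - k\right) = 7 - 0 = 7 + 0 = 7$)
$\frac{\sqrt{O{\left(152,166 \right)} - 21125}}{-49919} = \frac{\sqrt{7 - 21125}}{-49919} = \sqrt{-21118} \left(- \frac{1}{49919}\right) = i \sqrt{21118} \left(- \frac{1}{49919}\right) = - \frac{i \sqrt{21118}}{49919}$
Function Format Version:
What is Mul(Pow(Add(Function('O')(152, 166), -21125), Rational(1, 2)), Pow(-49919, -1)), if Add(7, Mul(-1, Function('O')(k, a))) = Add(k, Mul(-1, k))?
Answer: Mul(Rational(-1, 49919), I, Pow(21118, Rational(1, 2))) ≈ Mul(-0.0029111, I)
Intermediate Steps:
Function('O')(k, a) = 7 (Function('O')(k, a) = Add(7, Mul(-1, Add(k, Mul(-1, k)))) = Add(7, Mul(-1, 0)) = Add(7, 0) = 7)
Mul(Pow(Add(Function('O')(152, 166), -21125), Rational(1, 2)), Pow(-49919, -1)) = Mul(Pow(Add(7, -21125), Rational(1, 2)), Pow(-49919, -1)) = Mul(Pow(-21118, Rational(1, 2)), Rational(-1, 49919)) = Mul(Mul(I, Pow(21118, Rational(1, 2))), Rational(-1, 49919)) = Mul(Rational(-1, 49919), I, Pow(21118, Rational(1, 2)))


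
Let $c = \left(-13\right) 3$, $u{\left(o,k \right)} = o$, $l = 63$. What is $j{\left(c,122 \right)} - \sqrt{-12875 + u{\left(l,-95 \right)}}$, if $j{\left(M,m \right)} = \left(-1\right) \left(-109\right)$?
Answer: $109 - 2 i \sqrt{3203} \approx 109.0 - 113.19 i$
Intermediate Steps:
$c = -39$
$j{\left(M,m \right)} = 109$
$j{\left(c,122 \right)} - \sqrt{-12875 + u{\left(l,-95 \right)}} = 109 - \sqrt{-12875 + 63} = 109 - \sqrt{-12812} = 109 - 2 i \sqrt{3203}$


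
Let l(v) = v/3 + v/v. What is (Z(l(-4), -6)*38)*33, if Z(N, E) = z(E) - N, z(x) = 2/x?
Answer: 0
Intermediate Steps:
l(v) = 1 + v/3 (l(v) = v*(1/3) + 1 = v/3 + 1 = 1 + v/3)
Z(N, E) = -N + 2/E (Z(N, E) = 2/E - N = -N + 2/E)
(Z(l(-4), -6)*38)*33 = ((-(1 + (1/3)*(-4)) + 2/(-6))*38)*33 = ((-(1 - 4/3) + 2*(-1/6))*38)*33 = ((-1*(-1/3) - 1/3)*38)*33 = ((1/3 - 1/3)*38)*33 = (0*38)*33 = 0*33 = 0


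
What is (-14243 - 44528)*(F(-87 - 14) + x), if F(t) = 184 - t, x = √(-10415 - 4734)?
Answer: -16749735 - 58771*I*√15149 ≈ -1.675e+7 - 7.2336e+6*I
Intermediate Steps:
x = I*√15149 (x = √(-15149) = I*√15149 ≈ 123.08*I)
(-14243 - 44528)*(F(-87 - 14) + x) = (-14243 - 44528)*((184 - (-87 - 14)) + I*√15149) = -58771*((184 - 1*(-101)) + I*√15149) = -58771*((184 + 101) + I*√15149) = -58771*(285 + I*√15149) = -16749735 - 58771*I*√15149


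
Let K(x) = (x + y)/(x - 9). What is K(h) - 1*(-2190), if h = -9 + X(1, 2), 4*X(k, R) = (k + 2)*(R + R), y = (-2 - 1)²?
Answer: 10949/5 ≈ 2189.8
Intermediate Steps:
y = 9 (y = (-3)² = 9)
X(k, R) = R*(2 + k)/2 (X(k, R) = ((k + 2)*(R + R))/4 = ((2 + k)*(2*R))/4 = (2*R*(2 + k))/4 = R*(2 + k)/2)
h = -6 (h = -9 + (½)*2*(2 + 1) = -9 + (½)*2*3 = -9 + 3 = -6)
K(x) = (9 + x)/(-9 + x) (K(x) = (x + 9)/(x - 9) = (9 + x)/(-9 + x))
K(h) - 1*(-2190) = (9 - 6)/(-9 - 6) - 1*(-2190) = 3/(-15) + 2190 = -1/15*3 + 2190 = -⅕ + 2190 = 10949/5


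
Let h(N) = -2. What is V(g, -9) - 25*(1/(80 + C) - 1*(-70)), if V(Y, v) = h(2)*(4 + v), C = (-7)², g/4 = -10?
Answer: -224485/129 ≈ -1740.2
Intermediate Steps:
g = -40 (g = 4*(-10) = -40)
C = 49
V(Y, v) = -8 - 2*v (V(Y, v) = -2*(4 + v) = -8 - 2*v)
V(g, -9) - 25*(1/(80 + C) - 1*(-70)) = (-8 - 2*(-9)) - 25*(1/(80 + 49) - 1*(-70)) = (-8 + 18) - 25*(1/129 + 70) = 10 - 25*(1/129 + 70) = 10 - 25*9031/129 = 10 - 225775/129 = -224485/129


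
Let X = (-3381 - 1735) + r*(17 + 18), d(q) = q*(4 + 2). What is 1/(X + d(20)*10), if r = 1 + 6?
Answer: -1/3671 ≈ -0.00027241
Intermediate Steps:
d(q) = 6*q (d(q) = q*6 = 6*q)
r = 7
X = -4871 (X = (-3381 - 1735) + 7*(17 + 18) = -5116 + 7*35 = -5116 + 245 = -4871)
1/(X + d(20)*10) = 1/(-4871 + (6*20)*10) = 1/(-4871 + 120*10) = 1/(-4871 + 1200) = 1/(-3671) = -1/3671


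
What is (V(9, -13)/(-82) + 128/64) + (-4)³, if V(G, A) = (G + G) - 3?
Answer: -5099/82 ≈ -62.183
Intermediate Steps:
V(G, A) = -3 + 2*G (V(G, A) = 2*G - 3 = -3 + 2*G)
(V(9, -13)/(-82) + 128/64) + (-4)³ = ((-3 + 2*9)/(-82) + 128/64) + (-4)³ = ((-3 + 18)*(-1/82) + 128*(1/64)) - 64 = (15*(-1/82) + 2) - 64 = (-15/82 + 2) - 64 = 149/82 - 64 = -5099/82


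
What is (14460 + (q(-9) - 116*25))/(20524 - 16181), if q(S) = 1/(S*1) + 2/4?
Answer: 208087/78174 ≈ 2.6618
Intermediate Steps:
q(S) = ½ + 1/S (q(S) = 1/S + 2*(¼) = 1/S + ½ = ½ + 1/S)
(14460 + (q(-9) - 116*25))/(20524 - 16181) = (14460 + ((½)*(2 - 9)/(-9) - 116*25))/(20524 - 16181) = (14460 + ((½)*(-⅑)*(-7) - 29*100))/4343 = (14460 + (7/18 - 2900))*(1/4343) = (14460 - 52193/18)*(1/4343) = (208087/18)*(1/4343) = 208087/78174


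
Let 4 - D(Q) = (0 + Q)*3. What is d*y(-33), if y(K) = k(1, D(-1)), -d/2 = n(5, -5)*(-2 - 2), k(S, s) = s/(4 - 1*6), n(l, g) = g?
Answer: 140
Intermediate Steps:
D(Q) = 4 - 3*Q (D(Q) = 4 - (0 + Q)*3 = 4 - Q*3 = 4 - 3*Q)
k(S, s) = -s/2 (k(S, s) = s/(4 - 6) = s/(-2) = s*(-½) = -s/2)
d = -40 (d = -(-10)*(-2 - 2) = -(-10)*(-4) = -2*20 = -40)
y(K) = -7/2 (y(K) = -(4 - 3*(-1))/2 = -(4 + 3)/2 = -½*7 = -7/2)
d*y(-33) = -40*(-7/2) = 140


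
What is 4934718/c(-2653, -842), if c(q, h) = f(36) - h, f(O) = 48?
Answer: 2467359/445 ≈ 5544.6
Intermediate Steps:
c(q, h) = 48 - h
4934718/c(-2653, -842) = 4934718/(48 - 1*(-842)) = 4934718/(48 + 842) = 4934718/890 = 4934718*(1/890) = 2467359/445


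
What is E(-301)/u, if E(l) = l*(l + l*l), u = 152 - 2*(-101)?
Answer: -4530050/59 ≈ -76781.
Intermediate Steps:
u = 354 (u = 152 + 202 = 354)
E(l) = l*(l + l²)
E(-301)/u = ((-301)²*(1 - 301))/354 = (90601*(-300))*(1/354) = -27180300*1/354 = -4530050/59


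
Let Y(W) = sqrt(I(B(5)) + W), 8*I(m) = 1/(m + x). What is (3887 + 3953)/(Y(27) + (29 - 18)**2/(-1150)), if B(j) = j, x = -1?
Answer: 178112000/5834153 + 211600000*sqrt(1730)/5834153 ≈ 1539.1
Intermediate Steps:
I(m) = 1/(8*(-1 + m)) (I(m) = 1/(8*(m - 1)) = 1/(8*(-1 + m)))
Y(W) = sqrt(1/32 + W) (Y(W) = sqrt(1/(8*(-1 + 5)) + W) = sqrt((1/8)/4 + W) = sqrt((1/8)*(1/4) + W) = sqrt(1/32 + W))
(3887 + 3953)/(Y(27) + (29 - 18)**2/(-1150)) = (3887 + 3953)/(sqrt(2 + 64*27)/8 + (29 - 18)**2/(-1150)) = 7840/(sqrt(2 + 1728)/8 + 11**2*(-1/1150)) = 7840/(sqrt(1730)/8 + 121*(-1/1150)) = 7840/(sqrt(1730)/8 - 121/1150) = 7840/(-121/1150 + sqrt(1730)/8)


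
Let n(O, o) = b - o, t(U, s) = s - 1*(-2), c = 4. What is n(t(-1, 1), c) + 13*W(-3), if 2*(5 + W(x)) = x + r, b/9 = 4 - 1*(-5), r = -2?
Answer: -41/2 ≈ -20.500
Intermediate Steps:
b = 81 (b = 9*(4 - 1*(-5)) = 9*(4 + 5) = 9*9 = 81)
t(U, s) = 2 + s (t(U, s) = s + 2 = 2 + s)
n(O, o) = 81 - o
W(x) = -6 + x/2 (W(x) = -5 + (x - 2)/2 = -5 + (-2 + x)/2 = -5 + (-1 + x/2) = -6 + x/2)
n(t(-1, 1), c) + 13*W(-3) = (81 - 1*4) + 13*(-6 + (1/2)*(-3)) = (81 - 4) + 13*(-6 - 3/2) = 77 + 13*(-15/2) = 77 - 195/2 = -41/2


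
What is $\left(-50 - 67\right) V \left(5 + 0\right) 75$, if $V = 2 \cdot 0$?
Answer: $0$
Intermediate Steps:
$V = 0$
$\left(-50 - 67\right) V \left(5 + 0\right) 75 = \left(-50 - 67\right) 0 \left(5 + 0\right) 75 = - 117 \cdot 0 \cdot 5 \cdot 75 = \left(-117\right) 0 \cdot 75 = 0 \cdot 75 = 0$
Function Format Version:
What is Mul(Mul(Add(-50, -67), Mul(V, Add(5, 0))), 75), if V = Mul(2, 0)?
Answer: 0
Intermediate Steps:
V = 0
Mul(Mul(Add(-50, -67), Mul(V, Add(5, 0))), 75) = Mul(Mul(Add(-50, -67), Mul(0, Add(5, 0))), 75) = Mul(Mul(-117, Mul(0, 5)), 75) = Mul(Mul(-117, 0), 75) = Mul(0, 75) = 0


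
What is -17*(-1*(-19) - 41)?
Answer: 374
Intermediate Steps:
-17*(-1*(-19) - 41) = -17*(19 - 41) = -17*(-22) = 374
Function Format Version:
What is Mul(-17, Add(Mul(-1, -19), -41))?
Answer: 374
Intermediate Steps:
Mul(-17, Add(Mul(-1, -19), -41)) = Mul(-17, Add(19, -41)) = Mul(-17, -22) = 374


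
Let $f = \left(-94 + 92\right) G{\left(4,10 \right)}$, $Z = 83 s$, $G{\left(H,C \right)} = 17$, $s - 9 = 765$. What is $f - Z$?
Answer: $-64276$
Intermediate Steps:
$s = 774$ ($s = 9 + 765 = 774$)
$Z = 64242$ ($Z = 83 \cdot 774 = 64242$)
$f = -34$ ($f = \left(-94 + 92\right) 17 = \left(-2\right) 17 = -34$)
$f - Z = -34 - 64242 = -64276$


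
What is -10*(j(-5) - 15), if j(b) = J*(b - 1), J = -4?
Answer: -90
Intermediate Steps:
j(b) = 4 - 4*b (j(b) = -4*(b - 1) = -4*(-1 + b) = 4 - 4*b)
-10*(j(-5) - 15) = -10*((4 - 4*(-5)) - 15) = -10*((4 + 20) - 15) = -10*(24 - 15) = -10*9 = -90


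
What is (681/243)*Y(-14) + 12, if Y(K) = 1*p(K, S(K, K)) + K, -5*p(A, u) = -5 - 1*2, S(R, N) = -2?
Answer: -1049/45 ≈ -23.311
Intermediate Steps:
p(A, u) = 7/5 (p(A, u) = -(-5 - 1*2)/5 = -(-5 - 2)/5 = -1/5*(-7) = 7/5)
Y(K) = 7/5 + K (Y(K) = 1*(7/5) + K = 7/5 + K)
(681/243)*Y(-14) + 12 = (681/243)*(7/5 - 14) + 12 = (681*(1/243))*(-63/5) + 12 = (227/81)*(-63/5) + 12 = -1589/45 + 12 = -1049/45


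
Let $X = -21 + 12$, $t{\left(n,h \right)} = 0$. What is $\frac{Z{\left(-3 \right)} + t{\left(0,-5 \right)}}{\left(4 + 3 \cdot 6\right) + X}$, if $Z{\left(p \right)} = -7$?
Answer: $- \frac{7}{13} \approx -0.53846$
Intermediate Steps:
$X = -9$
$\frac{Z{\left(-3 \right)} + t{\left(0,-5 \right)}}{\left(4 + 3 \cdot 6\right) + X} = \frac{-7 + 0}{\left(4 + 3 \cdot 6\right) - 9} = - \frac{7}{\left(4 + 18\right) - 9} = - \frac{7}{22 - 9} = - \frac{7}{13}$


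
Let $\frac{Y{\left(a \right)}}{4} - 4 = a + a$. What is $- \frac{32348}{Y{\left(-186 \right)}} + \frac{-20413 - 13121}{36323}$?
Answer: $\frac{281403589}{13366864} \approx 21.052$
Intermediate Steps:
$Y{\left(a \right)} = 16 + 8 a$ ($Y{\left(a \right)} = 16 + 4 \left(a + a\right) = 16 + 4 \cdot 2 a = 16 + 8 a$)
$- \frac{32348}{Y{\left(-186 \right)}} + \frac{-20413 - 13121}{36323} = - \frac{32348}{16 + 8 \left(-186\right)} + \frac{-20413 - 13121}{36323} = - \frac{32348}{16 - 1488} + \left(-20413 - 13121\right) \frac{1}{36323} = - \frac{32348}{-1472} - \frac{33534}{36323} = \left(-32348\right) \left(- \frac{1}{1472}\right) - \frac{33534}{36323} = \frac{8087}{368} - \frac{33534}{36323} = \frac{281403589}{13366864}$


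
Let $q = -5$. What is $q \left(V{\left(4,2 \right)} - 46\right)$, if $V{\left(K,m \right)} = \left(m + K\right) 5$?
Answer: $80$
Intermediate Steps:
$V{\left(K,m \right)} = 5 K + 5 m$ ($V{\left(K,m \right)} = \left(K + m\right) 5 = 5 K + 5 m$)
$q \left(V{\left(4,2 \right)} - 46\right) = - 5 \left(\left(5 \cdot 4 + 5 \cdot 2\right) - 46\right) = - 5 \left(\left(20 + 10\right) - 46\right) = - 5 \left(30 - 46\right) = \left(-5\right) \left(-16\right) = 80$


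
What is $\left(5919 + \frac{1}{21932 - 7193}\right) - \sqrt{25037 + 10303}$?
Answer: $\frac{87240142}{14739} - 2 \sqrt{8835} \approx 5731.0$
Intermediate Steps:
$\left(5919 + \frac{1}{21932 - 7193}\right) - \sqrt{25037 + 10303} = \left(5919 + \frac{1}{14739}\right) - \sqrt{35340} = \left(5919 + \frac{1}{14739}\right) - 2 \sqrt{8835} = \frac{87240142}{14739} - 2 \sqrt{8835}$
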